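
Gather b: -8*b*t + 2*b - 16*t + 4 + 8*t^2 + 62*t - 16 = b*(2 - 8*t) + 8*t^2 + 46*t - 12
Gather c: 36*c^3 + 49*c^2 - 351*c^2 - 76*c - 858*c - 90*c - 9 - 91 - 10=36*c^3 - 302*c^2 - 1024*c - 110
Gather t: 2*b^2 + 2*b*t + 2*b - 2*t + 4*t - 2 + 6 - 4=2*b^2 + 2*b + t*(2*b + 2)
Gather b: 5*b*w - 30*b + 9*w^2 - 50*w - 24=b*(5*w - 30) + 9*w^2 - 50*w - 24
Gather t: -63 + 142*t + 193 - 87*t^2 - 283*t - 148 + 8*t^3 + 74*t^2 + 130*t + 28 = 8*t^3 - 13*t^2 - 11*t + 10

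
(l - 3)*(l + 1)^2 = l^3 - l^2 - 5*l - 3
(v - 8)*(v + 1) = v^2 - 7*v - 8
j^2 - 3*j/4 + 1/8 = (j - 1/2)*(j - 1/4)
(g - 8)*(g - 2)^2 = g^3 - 12*g^2 + 36*g - 32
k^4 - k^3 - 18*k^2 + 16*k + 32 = (k - 4)*(k - 2)*(k + 1)*(k + 4)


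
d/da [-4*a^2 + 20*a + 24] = 20 - 8*a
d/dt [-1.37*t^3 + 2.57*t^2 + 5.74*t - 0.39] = -4.11*t^2 + 5.14*t + 5.74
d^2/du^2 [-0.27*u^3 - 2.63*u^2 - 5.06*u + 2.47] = -1.62*u - 5.26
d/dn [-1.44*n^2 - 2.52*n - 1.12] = -2.88*n - 2.52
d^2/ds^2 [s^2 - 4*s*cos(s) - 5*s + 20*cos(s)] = 4*s*cos(s) + 8*sin(s) - 20*cos(s) + 2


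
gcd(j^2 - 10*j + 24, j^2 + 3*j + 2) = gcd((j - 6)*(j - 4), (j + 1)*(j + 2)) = 1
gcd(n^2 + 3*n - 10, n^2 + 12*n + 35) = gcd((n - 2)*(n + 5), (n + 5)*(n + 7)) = n + 5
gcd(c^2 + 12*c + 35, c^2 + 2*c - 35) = c + 7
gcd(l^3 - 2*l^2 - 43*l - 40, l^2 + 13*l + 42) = 1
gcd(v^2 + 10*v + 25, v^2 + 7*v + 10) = v + 5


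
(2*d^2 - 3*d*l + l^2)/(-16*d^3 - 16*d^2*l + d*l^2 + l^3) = (-2*d^2 + 3*d*l - l^2)/(16*d^3 + 16*d^2*l - d*l^2 - l^3)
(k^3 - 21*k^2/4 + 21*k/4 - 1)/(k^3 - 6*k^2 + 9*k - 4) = (k - 1/4)/(k - 1)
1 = 1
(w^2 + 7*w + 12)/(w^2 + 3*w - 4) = (w + 3)/(w - 1)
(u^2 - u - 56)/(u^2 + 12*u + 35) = (u - 8)/(u + 5)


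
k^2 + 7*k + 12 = (k + 3)*(k + 4)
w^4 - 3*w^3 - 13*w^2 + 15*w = w*(w - 5)*(w - 1)*(w + 3)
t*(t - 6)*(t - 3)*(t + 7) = t^4 - 2*t^3 - 45*t^2 + 126*t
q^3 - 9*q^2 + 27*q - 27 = (q - 3)^3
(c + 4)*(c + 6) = c^2 + 10*c + 24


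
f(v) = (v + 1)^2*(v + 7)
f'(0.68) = 28.63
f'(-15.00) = 420.00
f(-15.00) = -1568.00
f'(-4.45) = -5.69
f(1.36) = 46.56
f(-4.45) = 30.35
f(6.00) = 637.00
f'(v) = (v + 1)^2 + (v + 7)*(2*v + 2)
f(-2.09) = 5.83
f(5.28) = 484.30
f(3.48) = 210.34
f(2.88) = 148.74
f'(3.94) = 132.49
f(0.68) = 21.68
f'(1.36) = 45.03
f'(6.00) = 231.00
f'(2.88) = 91.72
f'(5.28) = 193.68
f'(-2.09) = -9.52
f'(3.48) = 113.97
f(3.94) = 266.98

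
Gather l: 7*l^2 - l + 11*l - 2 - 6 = 7*l^2 + 10*l - 8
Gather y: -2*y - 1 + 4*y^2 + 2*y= 4*y^2 - 1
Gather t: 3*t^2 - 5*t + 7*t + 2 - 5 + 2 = 3*t^2 + 2*t - 1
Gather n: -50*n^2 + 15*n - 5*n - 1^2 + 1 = -50*n^2 + 10*n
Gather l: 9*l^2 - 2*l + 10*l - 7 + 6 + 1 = 9*l^2 + 8*l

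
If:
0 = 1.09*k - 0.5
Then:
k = 0.46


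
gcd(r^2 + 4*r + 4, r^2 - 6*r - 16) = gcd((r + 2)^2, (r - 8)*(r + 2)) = r + 2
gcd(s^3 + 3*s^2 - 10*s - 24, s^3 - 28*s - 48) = s^2 + 6*s + 8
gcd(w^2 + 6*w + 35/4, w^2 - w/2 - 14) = w + 7/2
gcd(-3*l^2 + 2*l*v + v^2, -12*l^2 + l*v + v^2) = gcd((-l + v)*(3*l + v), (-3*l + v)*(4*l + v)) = 1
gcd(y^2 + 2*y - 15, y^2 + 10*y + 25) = y + 5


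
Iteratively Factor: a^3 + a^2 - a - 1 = (a - 1)*(a^2 + 2*a + 1) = (a - 1)*(a + 1)*(a + 1)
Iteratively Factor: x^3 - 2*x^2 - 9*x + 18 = (x - 2)*(x^2 - 9) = (x - 2)*(x + 3)*(x - 3)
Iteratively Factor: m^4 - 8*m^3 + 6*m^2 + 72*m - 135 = (m - 3)*(m^3 - 5*m^2 - 9*m + 45) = (m - 5)*(m - 3)*(m^2 - 9) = (m - 5)*(m - 3)*(m + 3)*(m - 3)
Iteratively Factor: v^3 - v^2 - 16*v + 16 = (v - 1)*(v^2 - 16) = (v - 4)*(v - 1)*(v + 4)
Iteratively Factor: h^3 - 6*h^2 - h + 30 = (h - 5)*(h^2 - h - 6) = (h - 5)*(h + 2)*(h - 3)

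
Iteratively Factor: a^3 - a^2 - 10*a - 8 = (a + 1)*(a^2 - 2*a - 8) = (a + 1)*(a + 2)*(a - 4)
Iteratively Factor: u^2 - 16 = (u - 4)*(u + 4)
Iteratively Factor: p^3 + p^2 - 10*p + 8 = (p + 4)*(p^2 - 3*p + 2) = (p - 1)*(p + 4)*(p - 2)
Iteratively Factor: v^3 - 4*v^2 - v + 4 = (v - 1)*(v^2 - 3*v - 4) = (v - 1)*(v + 1)*(v - 4)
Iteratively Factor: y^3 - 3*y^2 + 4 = (y - 2)*(y^2 - y - 2) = (y - 2)*(y + 1)*(y - 2)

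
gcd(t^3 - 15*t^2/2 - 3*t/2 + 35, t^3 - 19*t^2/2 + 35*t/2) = t^2 - 19*t/2 + 35/2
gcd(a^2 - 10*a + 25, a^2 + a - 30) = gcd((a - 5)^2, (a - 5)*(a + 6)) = a - 5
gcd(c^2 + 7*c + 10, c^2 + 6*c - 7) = 1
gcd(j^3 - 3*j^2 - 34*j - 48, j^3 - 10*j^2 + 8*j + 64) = j^2 - 6*j - 16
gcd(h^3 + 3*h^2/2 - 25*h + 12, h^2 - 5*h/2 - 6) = h - 4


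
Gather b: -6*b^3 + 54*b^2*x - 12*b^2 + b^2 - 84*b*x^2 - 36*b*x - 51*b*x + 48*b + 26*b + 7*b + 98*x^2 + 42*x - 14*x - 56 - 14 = -6*b^3 + b^2*(54*x - 11) + b*(-84*x^2 - 87*x + 81) + 98*x^2 + 28*x - 70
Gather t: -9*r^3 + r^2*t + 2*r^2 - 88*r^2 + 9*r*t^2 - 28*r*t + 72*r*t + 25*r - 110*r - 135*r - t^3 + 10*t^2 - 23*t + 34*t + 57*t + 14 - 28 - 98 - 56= -9*r^3 - 86*r^2 - 220*r - t^3 + t^2*(9*r + 10) + t*(r^2 + 44*r + 68) - 168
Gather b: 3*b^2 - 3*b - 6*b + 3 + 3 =3*b^2 - 9*b + 6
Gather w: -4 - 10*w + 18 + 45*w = 35*w + 14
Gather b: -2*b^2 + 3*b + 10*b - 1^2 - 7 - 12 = -2*b^2 + 13*b - 20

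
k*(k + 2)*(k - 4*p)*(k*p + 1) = k^4*p - 4*k^3*p^2 + 2*k^3*p + k^3 - 8*k^2*p^2 - 4*k^2*p + 2*k^2 - 8*k*p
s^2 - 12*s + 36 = (s - 6)^2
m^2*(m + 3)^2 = m^4 + 6*m^3 + 9*m^2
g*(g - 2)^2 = g^3 - 4*g^2 + 4*g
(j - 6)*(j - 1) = j^2 - 7*j + 6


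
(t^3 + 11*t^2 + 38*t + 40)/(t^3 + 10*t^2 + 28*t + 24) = (t^2 + 9*t + 20)/(t^2 + 8*t + 12)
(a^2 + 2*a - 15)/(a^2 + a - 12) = (a + 5)/(a + 4)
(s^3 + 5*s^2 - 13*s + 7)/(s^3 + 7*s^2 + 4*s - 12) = (s^2 + 6*s - 7)/(s^2 + 8*s + 12)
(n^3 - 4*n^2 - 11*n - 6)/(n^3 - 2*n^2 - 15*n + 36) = (n^3 - 4*n^2 - 11*n - 6)/(n^3 - 2*n^2 - 15*n + 36)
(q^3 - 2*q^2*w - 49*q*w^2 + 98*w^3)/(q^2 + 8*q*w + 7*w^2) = (q^2 - 9*q*w + 14*w^2)/(q + w)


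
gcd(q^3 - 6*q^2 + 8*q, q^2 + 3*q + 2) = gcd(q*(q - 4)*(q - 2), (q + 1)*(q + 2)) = 1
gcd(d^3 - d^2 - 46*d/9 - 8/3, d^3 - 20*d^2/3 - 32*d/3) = d + 4/3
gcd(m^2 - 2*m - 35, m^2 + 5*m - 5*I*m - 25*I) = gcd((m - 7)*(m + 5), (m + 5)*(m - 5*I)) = m + 5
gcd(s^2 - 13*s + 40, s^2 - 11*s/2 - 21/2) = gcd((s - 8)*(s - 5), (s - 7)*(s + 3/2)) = 1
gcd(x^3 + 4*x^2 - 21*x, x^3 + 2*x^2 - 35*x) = x^2 + 7*x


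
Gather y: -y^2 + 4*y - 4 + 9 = -y^2 + 4*y + 5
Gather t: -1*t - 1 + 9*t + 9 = 8*t + 8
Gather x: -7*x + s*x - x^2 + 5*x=-x^2 + x*(s - 2)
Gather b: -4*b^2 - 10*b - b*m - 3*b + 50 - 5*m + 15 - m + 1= -4*b^2 + b*(-m - 13) - 6*m + 66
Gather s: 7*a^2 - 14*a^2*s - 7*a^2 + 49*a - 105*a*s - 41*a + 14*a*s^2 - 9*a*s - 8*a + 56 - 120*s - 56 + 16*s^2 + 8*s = s^2*(14*a + 16) + s*(-14*a^2 - 114*a - 112)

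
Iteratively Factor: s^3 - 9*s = (s - 3)*(s^2 + 3*s) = (s - 3)*(s + 3)*(s)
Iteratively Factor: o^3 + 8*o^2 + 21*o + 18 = (o + 3)*(o^2 + 5*o + 6) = (o + 2)*(o + 3)*(o + 3)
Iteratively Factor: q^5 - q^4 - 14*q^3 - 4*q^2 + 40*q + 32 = (q + 2)*(q^4 - 3*q^3 - 8*q^2 + 12*q + 16) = (q - 4)*(q + 2)*(q^3 + q^2 - 4*q - 4) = (q - 4)*(q + 2)^2*(q^2 - q - 2) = (q - 4)*(q - 2)*(q + 2)^2*(q + 1)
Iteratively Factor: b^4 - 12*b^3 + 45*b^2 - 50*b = (b - 2)*(b^3 - 10*b^2 + 25*b) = (b - 5)*(b - 2)*(b^2 - 5*b) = (b - 5)^2*(b - 2)*(b)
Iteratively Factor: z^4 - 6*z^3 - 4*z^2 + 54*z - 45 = (z - 5)*(z^3 - z^2 - 9*z + 9) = (z - 5)*(z - 3)*(z^2 + 2*z - 3) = (z - 5)*(z - 3)*(z - 1)*(z + 3)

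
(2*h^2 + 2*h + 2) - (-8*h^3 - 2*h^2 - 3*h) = 8*h^3 + 4*h^2 + 5*h + 2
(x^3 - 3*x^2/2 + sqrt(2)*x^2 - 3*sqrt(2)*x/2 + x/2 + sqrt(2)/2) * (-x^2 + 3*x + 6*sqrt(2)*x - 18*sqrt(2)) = -x^5 + 9*x^4/2 + 5*sqrt(2)*x^4 - 45*sqrt(2)*x^3/2 + 7*x^3 - 105*x^2/2 + 25*sqrt(2)*x^2 - 15*sqrt(2)*x/2 + 60*x - 18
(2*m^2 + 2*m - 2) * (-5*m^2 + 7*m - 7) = -10*m^4 + 4*m^3 + 10*m^2 - 28*m + 14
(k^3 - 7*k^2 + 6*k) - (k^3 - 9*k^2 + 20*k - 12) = 2*k^2 - 14*k + 12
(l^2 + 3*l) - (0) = l^2 + 3*l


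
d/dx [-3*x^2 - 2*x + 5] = -6*x - 2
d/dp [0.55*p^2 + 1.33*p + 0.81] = 1.1*p + 1.33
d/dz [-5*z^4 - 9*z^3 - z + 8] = -20*z^3 - 27*z^2 - 1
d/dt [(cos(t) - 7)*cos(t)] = (7 - 2*cos(t))*sin(t)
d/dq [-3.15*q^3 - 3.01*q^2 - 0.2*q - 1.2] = -9.45*q^2 - 6.02*q - 0.2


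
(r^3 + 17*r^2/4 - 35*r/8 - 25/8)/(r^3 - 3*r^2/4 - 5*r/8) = (r + 5)/r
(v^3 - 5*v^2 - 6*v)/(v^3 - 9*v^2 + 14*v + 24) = v/(v - 4)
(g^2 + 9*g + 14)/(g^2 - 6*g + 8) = (g^2 + 9*g + 14)/(g^2 - 6*g + 8)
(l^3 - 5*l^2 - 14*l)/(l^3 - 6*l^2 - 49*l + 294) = l*(l + 2)/(l^2 + l - 42)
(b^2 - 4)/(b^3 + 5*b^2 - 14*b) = (b + 2)/(b*(b + 7))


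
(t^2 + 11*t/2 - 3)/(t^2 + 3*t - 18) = (t - 1/2)/(t - 3)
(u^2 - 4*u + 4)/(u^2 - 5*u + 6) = (u - 2)/(u - 3)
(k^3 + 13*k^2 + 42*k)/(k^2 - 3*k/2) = 2*(k^2 + 13*k + 42)/(2*k - 3)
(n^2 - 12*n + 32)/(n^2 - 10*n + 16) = (n - 4)/(n - 2)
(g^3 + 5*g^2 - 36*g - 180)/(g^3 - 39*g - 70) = (g^2 - 36)/(g^2 - 5*g - 14)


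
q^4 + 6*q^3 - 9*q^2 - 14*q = q*(q - 2)*(q + 1)*(q + 7)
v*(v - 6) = v^2 - 6*v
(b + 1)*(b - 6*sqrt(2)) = b^2 - 6*sqrt(2)*b + b - 6*sqrt(2)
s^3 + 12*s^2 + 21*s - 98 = (s - 2)*(s + 7)^2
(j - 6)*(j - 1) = j^2 - 7*j + 6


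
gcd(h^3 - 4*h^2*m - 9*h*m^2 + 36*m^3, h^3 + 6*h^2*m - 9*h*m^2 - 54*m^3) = h^2 - 9*m^2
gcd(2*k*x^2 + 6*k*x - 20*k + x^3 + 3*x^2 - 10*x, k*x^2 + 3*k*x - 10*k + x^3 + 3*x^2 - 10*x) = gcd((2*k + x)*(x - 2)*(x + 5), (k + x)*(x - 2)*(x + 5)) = x^2 + 3*x - 10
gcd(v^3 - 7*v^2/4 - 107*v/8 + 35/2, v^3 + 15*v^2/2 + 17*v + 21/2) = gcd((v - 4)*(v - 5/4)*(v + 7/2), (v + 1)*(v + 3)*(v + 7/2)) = v + 7/2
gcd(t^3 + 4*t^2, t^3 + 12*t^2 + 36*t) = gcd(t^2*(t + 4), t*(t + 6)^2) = t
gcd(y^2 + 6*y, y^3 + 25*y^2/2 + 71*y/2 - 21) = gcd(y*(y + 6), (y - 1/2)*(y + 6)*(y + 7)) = y + 6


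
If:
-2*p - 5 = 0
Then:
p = -5/2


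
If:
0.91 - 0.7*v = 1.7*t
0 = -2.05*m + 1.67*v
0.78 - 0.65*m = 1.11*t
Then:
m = 2.09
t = -0.52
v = 2.56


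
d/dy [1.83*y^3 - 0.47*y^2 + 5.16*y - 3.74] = 5.49*y^2 - 0.94*y + 5.16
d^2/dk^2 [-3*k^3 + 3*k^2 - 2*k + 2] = 6 - 18*k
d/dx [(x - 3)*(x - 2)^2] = (x - 2)*(3*x - 8)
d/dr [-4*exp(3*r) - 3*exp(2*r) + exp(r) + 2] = (-12*exp(2*r) - 6*exp(r) + 1)*exp(r)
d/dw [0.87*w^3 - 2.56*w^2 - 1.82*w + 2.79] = 2.61*w^2 - 5.12*w - 1.82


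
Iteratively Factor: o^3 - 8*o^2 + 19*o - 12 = (o - 4)*(o^2 - 4*o + 3) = (o - 4)*(o - 3)*(o - 1)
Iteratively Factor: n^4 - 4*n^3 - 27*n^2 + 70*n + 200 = (n + 2)*(n^3 - 6*n^2 - 15*n + 100) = (n + 2)*(n + 4)*(n^2 - 10*n + 25) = (n - 5)*(n + 2)*(n + 4)*(n - 5)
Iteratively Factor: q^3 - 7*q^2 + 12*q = (q - 3)*(q^2 - 4*q) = (q - 4)*(q - 3)*(q)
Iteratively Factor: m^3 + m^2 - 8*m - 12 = (m + 2)*(m^2 - m - 6) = (m - 3)*(m + 2)*(m + 2)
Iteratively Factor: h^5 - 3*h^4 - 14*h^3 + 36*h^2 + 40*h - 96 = (h + 3)*(h^4 - 6*h^3 + 4*h^2 + 24*h - 32) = (h + 2)*(h + 3)*(h^3 - 8*h^2 + 20*h - 16) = (h - 4)*(h + 2)*(h + 3)*(h^2 - 4*h + 4) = (h - 4)*(h - 2)*(h + 2)*(h + 3)*(h - 2)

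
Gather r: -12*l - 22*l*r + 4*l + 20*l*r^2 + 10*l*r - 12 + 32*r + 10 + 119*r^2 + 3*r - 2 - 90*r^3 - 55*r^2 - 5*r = -8*l - 90*r^3 + r^2*(20*l + 64) + r*(30 - 12*l) - 4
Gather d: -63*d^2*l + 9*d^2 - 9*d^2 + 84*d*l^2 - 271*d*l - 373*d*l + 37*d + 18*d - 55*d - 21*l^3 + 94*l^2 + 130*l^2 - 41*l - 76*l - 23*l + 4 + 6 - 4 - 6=-63*d^2*l + d*(84*l^2 - 644*l) - 21*l^3 + 224*l^2 - 140*l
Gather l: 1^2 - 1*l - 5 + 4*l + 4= 3*l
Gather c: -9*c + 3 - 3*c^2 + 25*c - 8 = -3*c^2 + 16*c - 5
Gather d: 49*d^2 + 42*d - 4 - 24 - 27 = 49*d^2 + 42*d - 55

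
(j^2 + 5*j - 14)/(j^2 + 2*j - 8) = (j + 7)/(j + 4)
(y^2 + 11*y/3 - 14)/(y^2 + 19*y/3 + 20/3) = (3*y^2 + 11*y - 42)/(3*y^2 + 19*y + 20)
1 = 1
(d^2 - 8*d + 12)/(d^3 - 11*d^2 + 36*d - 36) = 1/(d - 3)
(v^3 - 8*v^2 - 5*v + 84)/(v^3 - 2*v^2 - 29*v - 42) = (v - 4)/(v + 2)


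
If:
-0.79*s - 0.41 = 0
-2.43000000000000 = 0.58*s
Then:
No Solution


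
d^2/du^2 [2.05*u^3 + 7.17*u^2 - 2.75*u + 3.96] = 12.3*u + 14.34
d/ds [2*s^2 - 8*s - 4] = 4*s - 8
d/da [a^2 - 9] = 2*a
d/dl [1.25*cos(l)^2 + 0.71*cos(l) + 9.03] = -(2.5*cos(l) + 0.71)*sin(l)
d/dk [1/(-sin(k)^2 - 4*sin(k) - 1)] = 2*(sin(k) + 2)*cos(k)/(sin(k)^2 + 4*sin(k) + 1)^2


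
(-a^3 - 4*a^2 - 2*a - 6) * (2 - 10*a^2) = 10*a^5 + 40*a^4 + 18*a^3 + 52*a^2 - 4*a - 12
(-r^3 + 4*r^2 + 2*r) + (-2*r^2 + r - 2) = -r^3 + 2*r^2 + 3*r - 2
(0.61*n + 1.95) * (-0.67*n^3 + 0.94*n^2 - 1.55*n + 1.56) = -0.4087*n^4 - 0.7331*n^3 + 0.8875*n^2 - 2.0709*n + 3.042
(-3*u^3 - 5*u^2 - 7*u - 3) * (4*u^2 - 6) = -12*u^5 - 20*u^4 - 10*u^3 + 18*u^2 + 42*u + 18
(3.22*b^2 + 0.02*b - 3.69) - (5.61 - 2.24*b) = 3.22*b^2 + 2.26*b - 9.3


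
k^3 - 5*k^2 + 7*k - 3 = (k - 3)*(k - 1)^2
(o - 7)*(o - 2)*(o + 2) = o^3 - 7*o^2 - 4*o + 28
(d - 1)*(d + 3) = d^2 + 2*d - 3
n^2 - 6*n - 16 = (n - 8)*(n + 2)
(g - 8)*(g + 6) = g^2 - 2*g - 48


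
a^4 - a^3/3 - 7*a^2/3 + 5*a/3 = a*(a - 1)^2*(a + 5/3)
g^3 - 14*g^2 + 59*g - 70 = (g - 7)*(g - 5)*(g - 2)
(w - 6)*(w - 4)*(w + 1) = w^3 - 9*w^2 + 14*w + 24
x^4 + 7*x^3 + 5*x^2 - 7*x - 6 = (x - 1)*(x + 1)^2*(x + 6)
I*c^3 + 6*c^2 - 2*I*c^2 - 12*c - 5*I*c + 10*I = (c - 2)*(c - 5*I)*(I*c + 1)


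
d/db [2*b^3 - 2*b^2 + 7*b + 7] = 6*b^2 - 4*b + 7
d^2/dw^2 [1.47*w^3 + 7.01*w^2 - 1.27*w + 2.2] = 8.82*w + 14.02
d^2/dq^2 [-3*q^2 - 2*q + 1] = -6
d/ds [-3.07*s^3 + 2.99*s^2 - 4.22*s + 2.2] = -9.21*s^2 + 5.98*s - 4.22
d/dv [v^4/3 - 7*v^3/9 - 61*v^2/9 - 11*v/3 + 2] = 4*v^3/3 - 7*v^2/3 - 122*v/9 - 11/3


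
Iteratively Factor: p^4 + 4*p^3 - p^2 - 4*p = (p + 1)*(p^3 + 3*p^2 - 4*p) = p*(p + 1)*(p^2 + 3*p - 4) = p*(p + 1)*(p + 4)*(p - 1)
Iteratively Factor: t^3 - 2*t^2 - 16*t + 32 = (t - 4)*(t^2 + 2*t - 8) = (t - 4)*(t + 4)*(t - 2)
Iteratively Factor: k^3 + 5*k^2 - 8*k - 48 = (k + 4)*(k^2 + k - 12) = (k + 4)^2*(k - 3)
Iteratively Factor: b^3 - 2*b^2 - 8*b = (b + 2)*(b^2 - 4*b) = b*(b + 2)*(b - 4)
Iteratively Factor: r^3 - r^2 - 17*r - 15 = (r + 3)*(r^2 - 4*r - 5) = (r + 1)*(r + 3)*(r - 5)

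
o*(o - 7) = o^2 - 7*o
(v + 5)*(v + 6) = v^2 + 11*v + 30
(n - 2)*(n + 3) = n^2 + n - 6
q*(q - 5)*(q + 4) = q^3 - q^2 - 20*q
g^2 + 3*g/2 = g*(g + 3/2)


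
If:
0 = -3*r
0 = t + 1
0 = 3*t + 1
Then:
No Solution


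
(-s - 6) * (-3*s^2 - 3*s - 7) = 3*s^3 + 21*s^2 + 25*s + 42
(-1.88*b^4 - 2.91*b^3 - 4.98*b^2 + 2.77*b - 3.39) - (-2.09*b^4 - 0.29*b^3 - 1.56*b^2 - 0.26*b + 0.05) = 0.21*b^4 - 2.62*b^3 - 3.42*b^2 + 3.03*b - 3.44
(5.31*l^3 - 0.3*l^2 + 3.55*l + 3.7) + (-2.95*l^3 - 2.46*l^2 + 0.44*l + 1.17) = 2.36*l^3 - 2.76*l^2 + 3.99*l + 4.87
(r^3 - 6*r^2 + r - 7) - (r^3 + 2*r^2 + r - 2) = -8*r^2 - 5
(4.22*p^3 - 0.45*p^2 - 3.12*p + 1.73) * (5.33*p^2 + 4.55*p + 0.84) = 22.4926*p^5 + 16.8025*p^4 - 15.1323*p^3 - 5.3531*p^2 + 5.2507*p + 1.4532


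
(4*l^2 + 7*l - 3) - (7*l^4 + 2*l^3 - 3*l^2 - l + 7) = -7*l^4 - 2*l^3 + 7*l^2 + 8*l - 10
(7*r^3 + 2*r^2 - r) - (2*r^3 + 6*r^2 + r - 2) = 5*r^3 - 4*r^2 - 2*r + 2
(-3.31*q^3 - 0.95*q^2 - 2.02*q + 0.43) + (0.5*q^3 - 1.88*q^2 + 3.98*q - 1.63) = -2.81*q^3 - 2.83*q^2 + 1.96*q - 1.2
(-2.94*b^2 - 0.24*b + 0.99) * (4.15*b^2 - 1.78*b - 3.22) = -12.201*b^4 + 4.2372*b^3 + 14.0025*b^2 - 0.9894*b - 3.1878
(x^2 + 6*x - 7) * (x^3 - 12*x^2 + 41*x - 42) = x^5 - 6*x^4 - 38*x^3 + 288*x^2 - 539*x + 294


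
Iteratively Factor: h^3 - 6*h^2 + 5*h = (h)*(h^2 - 6*h + 5) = h*(h - 1)*(h - 5)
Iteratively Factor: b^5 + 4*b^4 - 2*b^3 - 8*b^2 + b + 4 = (b - 1)*(b^4 + 5*b^3 + 3*b^2 - 5*b - 4) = (b - 1)*(b + 1)*(b^3 + 4*b^2 - b - 4) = (b - 1)^2*(b + 1)*(b^2 + 5*b + 4) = (b - 1)^2*(b + 1)*(b + 4)*(b + 1)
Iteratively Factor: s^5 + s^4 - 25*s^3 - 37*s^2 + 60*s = (s - 1)*(s^4 + 2*s^3 - 23*s^2 - 60*s) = (s - 1)*(s + 4)*(s^3 - 2*s^2 - 15*s) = (s - 5)*(s - 1)*(s + 4)*(s^2 + 3*s) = (s - 5)*(s - 1)*(s + 3)*(s + 4)*(s)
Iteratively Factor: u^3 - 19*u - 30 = (u - 5)*(u^2 + 5*u + 6) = (u - 5)*(u + 3)*(u + 2)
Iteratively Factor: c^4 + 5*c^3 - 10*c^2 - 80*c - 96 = (c + 2)*(c^3 + 3*c^2 - 16*c - 48) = (c + 2)*(c + 4)*(c^2 - c - 12) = (c - 4)*(c + 2)*(c + 4)*(c + 3)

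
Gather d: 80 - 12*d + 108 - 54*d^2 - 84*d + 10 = -54*d^2 - 96*d + 198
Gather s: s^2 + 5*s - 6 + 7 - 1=s^2 + 5*s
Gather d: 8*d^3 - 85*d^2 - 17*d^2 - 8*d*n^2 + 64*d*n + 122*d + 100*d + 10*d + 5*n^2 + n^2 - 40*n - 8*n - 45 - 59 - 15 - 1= 8*d^3 - 102*d^2 + d*(-8*n^2 + 64*n + 232) + 6*n^2 - 48*n - 120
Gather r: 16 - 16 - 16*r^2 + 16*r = -16*r^2 + 16*r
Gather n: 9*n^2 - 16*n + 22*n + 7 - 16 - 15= 9*n^2 + 6*n - 24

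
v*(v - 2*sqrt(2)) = v^2 - 2*sqrt(2)*v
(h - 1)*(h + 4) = h^2 + 3*h - 4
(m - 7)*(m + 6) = m^2 - m - 42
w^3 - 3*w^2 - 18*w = w*(w - 6)*(w + 3)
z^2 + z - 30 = (z - 5)*(z + 6)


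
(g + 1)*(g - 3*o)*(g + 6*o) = g^3 + 3*g^2*o + g^2 - 18*g*o^2 + 3*g*o - 18*o^2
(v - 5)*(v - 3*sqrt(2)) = v^2 - 5*v - 3*sqrt(2)*v + 15*sqrt(2)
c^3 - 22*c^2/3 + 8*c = c*(c - 6)*(c - 4/3)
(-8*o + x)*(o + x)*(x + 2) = -8*o^2*x - 16*o^2 - 7*o*x^2 - 14*o*x + x^3 + 2*x^2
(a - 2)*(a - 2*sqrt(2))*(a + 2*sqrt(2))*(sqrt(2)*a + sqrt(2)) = sqrt(2)*a^4 - sqrt(2)*a^3 - 10*sqrt(2)*a^2 + 8*sqrt(2)*a + 16*sqrt(2)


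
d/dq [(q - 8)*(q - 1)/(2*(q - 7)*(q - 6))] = (-2*q^2 + 34*q - 137)/(q^4 - 26*q^3 + 253*q^2 - 1092*q + 1764)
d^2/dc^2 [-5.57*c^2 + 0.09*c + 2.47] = -11.1400000000000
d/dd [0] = 0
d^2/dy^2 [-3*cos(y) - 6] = 3*cos(y)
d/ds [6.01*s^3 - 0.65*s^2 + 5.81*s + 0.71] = 18.03*s^2 - 1.3*s + 5.81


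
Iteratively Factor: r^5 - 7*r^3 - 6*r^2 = (r + 1)*(r^4 - r^3 - 6*r^2) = (r + 1)*(r + 2)*(r^3 - 3*r^2) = r*(r + 1)*(r + 2)*(r^2 - 3*r) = r*(r - 3)*(r + 1)*(r + 2)*(r)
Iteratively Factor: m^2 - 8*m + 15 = (m - 5)*(m - 3)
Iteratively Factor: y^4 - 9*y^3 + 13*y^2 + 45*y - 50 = (y - 5)*(y^3 - 4*y^2 - 7*y + 10) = (y - 5)*(y - 1)*(y^2 - 3*y - 10) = (y - 5)*(y - 1)*(y + 2)*(y - 5)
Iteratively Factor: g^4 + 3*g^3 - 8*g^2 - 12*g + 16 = (g + 4)*(g^3 - g^2 - 4*g + 4) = (g + 2)*(g + 4)*(g^2 - 3*g + 2) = (g - 2)*(g + 2)*(g + 4)*(g - 1)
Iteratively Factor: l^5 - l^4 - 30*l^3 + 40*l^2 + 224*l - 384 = (l + 4)*(l^4 - 5*l^3 - 10*l^2 + 80*l - 96) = (l - 4)*(l + 4)*(l^3 - l^2 - 14*l + 24) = (l - 4)*(l - 2)*(l + 4)*(l^2 + l - 12) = (l - 4)*(l - 2)*(l + 4)^2*(l - 3)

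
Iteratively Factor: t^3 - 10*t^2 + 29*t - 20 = (t - 5)*(t^2 - 5*t + 4) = (t - 5)*(t - 1)*(t - 4)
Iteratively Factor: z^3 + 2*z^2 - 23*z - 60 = (z + 4)*(z^2 - 2*z - 15) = (z - 5)*(z + 4)*(z + 3)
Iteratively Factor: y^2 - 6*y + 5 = (y - 5)*(y - 1)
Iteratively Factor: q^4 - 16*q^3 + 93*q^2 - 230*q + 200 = (q - 2)*(q^3 - 14*q^2 + 65*q - 100) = (q - 5)*(q - 2)*(q^2 - 9*q + 20) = (q - 5)*(q - 4)*(q - 2)*(q - 5)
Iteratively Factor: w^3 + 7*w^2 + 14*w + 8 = (w + 4)*(w^2 + 3*w + 2) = (w + 2)*(w + 4)*(w + 1)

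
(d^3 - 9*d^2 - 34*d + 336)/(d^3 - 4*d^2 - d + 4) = (d^3 - 9*d^2 - 34*d + 336)/(d^3 - 4*d^2 - d + 4)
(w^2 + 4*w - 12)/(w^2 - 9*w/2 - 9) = 2*(-w^2 - 4*w + 12)/(-2*w^2 + 9*w + 18)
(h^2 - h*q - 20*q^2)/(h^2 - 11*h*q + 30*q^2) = (-h - 4*q)/(-h + 6*q)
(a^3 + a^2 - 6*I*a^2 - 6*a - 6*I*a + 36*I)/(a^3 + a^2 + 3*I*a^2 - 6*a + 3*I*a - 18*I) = (a - 6*I)/(a + 3*I)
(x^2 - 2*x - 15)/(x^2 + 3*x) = (x - 5)/x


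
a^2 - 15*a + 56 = (a - 8)*(a - 7)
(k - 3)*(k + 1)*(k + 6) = k^3 + 4*k^2 - 15*k - 18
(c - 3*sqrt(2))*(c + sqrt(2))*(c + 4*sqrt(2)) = c^3 + 2*sqrt(2)*c^2 - 22*c - 24*sqrt(2)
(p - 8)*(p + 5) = p^2 - 3*p - 40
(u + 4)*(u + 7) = u^2 + 11*u + 28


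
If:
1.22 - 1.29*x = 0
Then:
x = 0.95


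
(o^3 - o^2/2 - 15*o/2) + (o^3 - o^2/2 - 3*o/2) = 2*o^3 - o^2 - 9*o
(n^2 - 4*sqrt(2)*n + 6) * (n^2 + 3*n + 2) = n^4 - 4*sqrt(2)*n^3 + 3*n^3 - 12*sqrt(2)*n^2 + 8*n^2 - 8*sqrt(2)*n + 18*n + 12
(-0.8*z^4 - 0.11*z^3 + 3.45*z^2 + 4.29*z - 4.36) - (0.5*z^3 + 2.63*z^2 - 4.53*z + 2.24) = -0.8*z^4 - 0.61*z^3 + 0.82*z^2 + 8.82*z - 6.6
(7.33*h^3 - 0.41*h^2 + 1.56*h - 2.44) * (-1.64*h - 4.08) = -12.0212*h^4 - 29.234*h^3 - 0.8856*h^2 - 2.3632*h + 9.9552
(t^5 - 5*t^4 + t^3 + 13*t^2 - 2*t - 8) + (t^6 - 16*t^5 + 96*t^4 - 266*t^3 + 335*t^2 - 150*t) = t^6 - 15*t^5 + 91*t^4 - 265*t^3 + 348*t^2 - 152*t - 8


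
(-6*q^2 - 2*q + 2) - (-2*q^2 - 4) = -4*q^2 - 2*q + 6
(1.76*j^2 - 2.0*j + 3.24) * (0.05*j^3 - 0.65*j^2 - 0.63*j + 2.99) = 0.088*j^5 - 1.244*j^4 + 0.3532*j^3 + 4.4164*j^2 - 8.0212*j + 9.6876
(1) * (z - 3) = z - 3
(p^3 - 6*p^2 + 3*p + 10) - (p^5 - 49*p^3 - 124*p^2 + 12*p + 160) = -p^5 + 50*p^3 + 118*p^2 - 9*p - 150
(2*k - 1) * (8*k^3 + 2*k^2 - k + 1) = 16*k^4 - 4*k^3 - 4*k^2 + 3*k - 1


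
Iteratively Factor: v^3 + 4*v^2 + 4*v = (v + 2)*(v^2 + 2*v) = v*(v + 2)*(v + 2)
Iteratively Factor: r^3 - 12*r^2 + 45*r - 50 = (r - 2)*(r^2 - 10*r + 25) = (r - 5)*(r - 2)*(r - 5)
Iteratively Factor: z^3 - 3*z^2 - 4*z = (z)*(z^2 - 3*z - 4) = z*(z + 1)*(z - 4)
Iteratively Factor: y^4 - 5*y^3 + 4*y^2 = (y)*(y^3 - 5*y^2 + 4*y) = y^2*(y^2 - 5*y + 4) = y^2*(y - 1)*(y - 4)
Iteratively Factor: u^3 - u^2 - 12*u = (u)*(u^2 - u - 12) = u*(u - 4)*(u + 3)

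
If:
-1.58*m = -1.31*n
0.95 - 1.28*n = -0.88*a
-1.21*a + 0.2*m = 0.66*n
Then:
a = -0.24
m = 0.48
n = 0.58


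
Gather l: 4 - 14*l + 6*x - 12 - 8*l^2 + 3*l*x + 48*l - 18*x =-8*l^2 + l*(3*x + 34) - 12*x - 8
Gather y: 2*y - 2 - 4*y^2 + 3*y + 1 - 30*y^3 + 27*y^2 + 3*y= -30*y^3 + 23*y^2 + 8*y - 1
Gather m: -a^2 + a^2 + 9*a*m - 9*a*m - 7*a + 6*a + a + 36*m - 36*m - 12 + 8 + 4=0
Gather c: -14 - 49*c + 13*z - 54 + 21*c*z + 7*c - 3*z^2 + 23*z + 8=c*(21*z - 42) - 3*z^2 + 36*z - 60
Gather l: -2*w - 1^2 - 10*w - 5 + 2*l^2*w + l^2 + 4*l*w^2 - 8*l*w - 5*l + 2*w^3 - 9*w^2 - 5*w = l^2*(2*w + 1) + l*(4*w^2 - 8*w - 5) + 2*w^3 - 9*w^2 - 17*w - 6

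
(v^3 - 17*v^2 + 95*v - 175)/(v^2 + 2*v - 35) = (v^2 - 12*v + 35)/(v + 7)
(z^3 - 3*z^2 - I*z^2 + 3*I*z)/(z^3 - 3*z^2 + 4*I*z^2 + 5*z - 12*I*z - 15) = z/(z + 5*I)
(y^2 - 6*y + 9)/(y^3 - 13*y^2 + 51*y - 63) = 1/(y - 7)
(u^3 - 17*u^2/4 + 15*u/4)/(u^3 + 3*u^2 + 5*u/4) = (4*u^2 - 17*u + 15)/(4*u^2 + 12*u + 5)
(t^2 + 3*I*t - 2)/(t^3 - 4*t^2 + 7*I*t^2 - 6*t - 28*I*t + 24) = (t + 2*I)/(t^2 + t*(-4 + 6*I) - 24*I)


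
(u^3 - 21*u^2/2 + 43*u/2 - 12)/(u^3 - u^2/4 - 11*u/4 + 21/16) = 8*(u^2 - 9*u + 8)/(8*u^2 + 10*u - 7)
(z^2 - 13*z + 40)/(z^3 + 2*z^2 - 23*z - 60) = (z - 8)/(z^2 + 7*z + 12)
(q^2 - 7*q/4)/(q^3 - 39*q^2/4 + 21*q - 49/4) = q/(q^2 - 8*q + 7)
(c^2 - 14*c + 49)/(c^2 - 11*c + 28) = (c - 7)/(c - 4)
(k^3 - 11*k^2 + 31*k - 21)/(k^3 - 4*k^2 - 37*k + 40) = (k^2 - 10*k + 21)/(k^2 - 3*k - 40)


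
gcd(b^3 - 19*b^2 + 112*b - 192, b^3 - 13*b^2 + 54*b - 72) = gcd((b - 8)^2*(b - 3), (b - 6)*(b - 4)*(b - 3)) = b - 3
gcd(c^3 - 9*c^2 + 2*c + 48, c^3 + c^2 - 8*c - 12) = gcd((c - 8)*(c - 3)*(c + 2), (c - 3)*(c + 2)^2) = c^2 - c - 6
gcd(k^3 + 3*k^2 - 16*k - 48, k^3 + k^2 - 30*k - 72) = k^2 + 7*k + 12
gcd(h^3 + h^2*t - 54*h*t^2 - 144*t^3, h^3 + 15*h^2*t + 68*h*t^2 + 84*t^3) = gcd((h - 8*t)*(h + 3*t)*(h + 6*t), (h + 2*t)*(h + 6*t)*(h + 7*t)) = h + 6*t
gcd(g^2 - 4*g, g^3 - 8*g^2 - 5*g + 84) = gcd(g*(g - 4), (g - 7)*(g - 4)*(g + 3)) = g - 4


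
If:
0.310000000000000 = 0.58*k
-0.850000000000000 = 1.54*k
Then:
No Solution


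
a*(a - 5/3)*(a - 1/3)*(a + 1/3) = a^4 - 5*a^3/3 - a^2/9 + 5*a/27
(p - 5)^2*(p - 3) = p^3 - 13*p^2 + 55*p - 75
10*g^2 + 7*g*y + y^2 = (2*g + y)*(5*g + y)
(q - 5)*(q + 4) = q^2 - q - 20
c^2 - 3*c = c*(c - 3)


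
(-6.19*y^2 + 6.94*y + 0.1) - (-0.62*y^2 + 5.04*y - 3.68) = -5.57*y^2 + 1.9*y + 3.78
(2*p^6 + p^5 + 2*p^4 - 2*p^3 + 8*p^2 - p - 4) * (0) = 0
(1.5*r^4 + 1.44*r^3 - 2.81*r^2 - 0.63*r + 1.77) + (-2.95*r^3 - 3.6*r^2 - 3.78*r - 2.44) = 1.5*r^4 - 1.51*r^3 - 6.41*r^2 - 4.41*r - 0.67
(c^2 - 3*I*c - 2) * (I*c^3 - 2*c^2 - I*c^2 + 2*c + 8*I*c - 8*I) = I*c^5 + c^4 - I*c^4 - c^3 + 12*I*c^3 + 28*c^2 - 12*I*c^2 - 28*c - 16*I*c + 16*I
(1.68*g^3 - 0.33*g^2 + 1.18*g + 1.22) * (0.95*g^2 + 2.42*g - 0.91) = 1.596*g^5 + 3.7521*g^4 - 1.2064*g^3 + 4.3149*g^2 + 1.8786*g - 1.1102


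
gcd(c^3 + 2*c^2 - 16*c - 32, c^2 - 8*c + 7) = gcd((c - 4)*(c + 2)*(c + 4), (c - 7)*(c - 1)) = 1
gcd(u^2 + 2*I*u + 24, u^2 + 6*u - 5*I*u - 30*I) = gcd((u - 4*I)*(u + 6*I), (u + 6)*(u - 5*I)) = 1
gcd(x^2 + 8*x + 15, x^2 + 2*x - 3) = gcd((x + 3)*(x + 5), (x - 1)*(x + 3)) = x + 3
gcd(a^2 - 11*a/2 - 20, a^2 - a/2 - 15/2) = a + 5/2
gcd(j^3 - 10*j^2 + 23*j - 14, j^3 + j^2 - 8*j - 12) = 1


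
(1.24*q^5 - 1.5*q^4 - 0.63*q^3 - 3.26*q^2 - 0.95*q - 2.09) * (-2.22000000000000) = -2.7528*q^5 + 3.33*q^4 + 1.3986*q^3 + 7.2372*q^2 + 2.109*q + 4.6398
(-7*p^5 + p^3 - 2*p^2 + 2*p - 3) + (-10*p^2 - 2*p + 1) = -7*p^5 + p^3 - 12*p^2 - 2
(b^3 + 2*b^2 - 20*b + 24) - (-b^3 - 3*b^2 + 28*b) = 2*b^3 + 5*b^2 - 48*b + 24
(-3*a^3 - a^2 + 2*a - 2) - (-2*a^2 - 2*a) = -3*a^3 + a^2 + 4*a - 2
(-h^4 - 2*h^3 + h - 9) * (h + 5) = -h^5 - 7*h^4 - 10*h^3 + h^2 - 4*h - 45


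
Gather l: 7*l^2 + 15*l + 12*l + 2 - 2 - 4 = 7*l^2 + 27*l - 4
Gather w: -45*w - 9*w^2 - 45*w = -9*w^2 - 90*w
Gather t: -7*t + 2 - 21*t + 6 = 8 - 28*t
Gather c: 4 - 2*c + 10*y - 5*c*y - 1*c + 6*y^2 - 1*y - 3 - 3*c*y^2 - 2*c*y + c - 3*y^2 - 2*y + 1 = c*(-3*y^2 - 7*y - 2) + 3*y^2 + 7*y + 2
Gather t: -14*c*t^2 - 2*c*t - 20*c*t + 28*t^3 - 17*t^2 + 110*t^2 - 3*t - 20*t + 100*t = 28*t^3 + t^2*(93 - 14*c) + t*(77 - 22*c)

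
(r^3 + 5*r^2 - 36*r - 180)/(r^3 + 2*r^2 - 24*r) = (r^2 - r - 30)/(r*(r - 4))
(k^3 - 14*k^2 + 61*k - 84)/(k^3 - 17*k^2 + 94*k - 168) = (k - 3)/(k - 6)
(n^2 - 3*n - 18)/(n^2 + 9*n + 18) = (n - 6)/(n + 6)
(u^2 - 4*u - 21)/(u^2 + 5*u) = (u^2 - 4*u - 21)/(u*(u + 5))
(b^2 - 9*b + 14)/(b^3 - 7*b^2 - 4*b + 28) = 1/(b + 2)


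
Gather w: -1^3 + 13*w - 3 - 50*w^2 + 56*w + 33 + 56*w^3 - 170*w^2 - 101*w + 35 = 56*w^3 - 220*w^2 - 32*w + 64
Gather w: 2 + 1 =3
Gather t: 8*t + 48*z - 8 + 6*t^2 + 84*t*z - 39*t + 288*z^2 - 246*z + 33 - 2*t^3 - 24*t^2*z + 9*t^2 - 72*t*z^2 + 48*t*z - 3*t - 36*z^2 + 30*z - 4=-2*t^3 + t^2*(15 - 24*z) + t*(-72*z^2 + 132*z - 34) + 252*z^2 - 168*z + 21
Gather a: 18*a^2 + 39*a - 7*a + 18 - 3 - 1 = 18*a^2 + 32*a + 14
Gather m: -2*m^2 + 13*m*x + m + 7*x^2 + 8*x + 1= -2*m^2 + m*(13*x + 1) + 7*x^2 + 8*x + 1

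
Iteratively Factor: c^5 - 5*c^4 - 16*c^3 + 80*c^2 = (c)*(c^4 - 5*c^3 - 16*c^2 + 80*c) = c*(c - 4)*(c^3 - c^2 - 20*c) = c*(c - 4)*(c + 4)*(c^2 - 5*c) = c*(c - 5)*(c - 4)*(c + 4)*(c)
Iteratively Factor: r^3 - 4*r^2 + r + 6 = (r - 2)*(r^2 - 2*r - 3) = (r - 3)*(r - 2)*(r + 1)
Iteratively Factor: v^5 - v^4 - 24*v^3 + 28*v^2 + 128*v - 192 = (v + 3)*(v^4 - 4*v^3 - 12*v^2 + 64*v - 64) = (v - 4)*(v + 3)*(v^3 - 12*v + 16) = (v - 4)*(v - 2)*(v + 3)*(v^2 + 2*v - 8) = (v - 4)*(v - 2)*(v + 3)*(v + 4)*(v - 2)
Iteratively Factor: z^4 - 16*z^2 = (z - 4)*(z^3 + 4*z^2) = (z - 4)*(z + 4)*(z^2) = z*(z - 4)*(z + 4)*(z)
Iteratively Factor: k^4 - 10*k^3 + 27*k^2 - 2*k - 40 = (k + 1)*(k^3 - 11*k^2 + 38*k - 40) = (k - 2)*(k + 1)*(k^2 - 9*k + 20) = (k - 5)*(k - 2)*(k + 1)*(k - 4)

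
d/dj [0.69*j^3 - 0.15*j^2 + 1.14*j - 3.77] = 2.07*j^2 - 0.3*j + 1.14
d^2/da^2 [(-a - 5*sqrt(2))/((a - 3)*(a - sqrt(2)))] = 2*((a - 3)^2*(a - sqrt(2)) - (a - 3)^2*(a + 5*sqrt(2)) + (a - 3)*(a - sqrt(2))^2 - (a - 3)*(a - sqrt(2))*(a + 5*sqrt(2)) - (a - sqrt(2))^2*(a + 5*sqrt(2)))/((a - 3)^3*(a - sqrt(2))^3)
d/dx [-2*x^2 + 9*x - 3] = 9 - 4*x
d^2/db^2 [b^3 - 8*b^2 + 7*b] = 6*b - 16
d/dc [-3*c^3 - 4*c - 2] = -9*c^2 - 4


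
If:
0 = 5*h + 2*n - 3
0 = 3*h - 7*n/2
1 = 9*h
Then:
No Solution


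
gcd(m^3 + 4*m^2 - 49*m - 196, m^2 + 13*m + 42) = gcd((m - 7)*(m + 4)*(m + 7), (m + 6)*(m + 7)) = m + 7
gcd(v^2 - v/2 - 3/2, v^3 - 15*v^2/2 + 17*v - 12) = v - 3/2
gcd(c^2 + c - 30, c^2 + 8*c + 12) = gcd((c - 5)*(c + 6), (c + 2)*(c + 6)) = c + 6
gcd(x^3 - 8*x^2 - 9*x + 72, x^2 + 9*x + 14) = 1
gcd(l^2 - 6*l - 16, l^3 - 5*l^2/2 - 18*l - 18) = l + 2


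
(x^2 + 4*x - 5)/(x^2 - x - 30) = (x - 1)/(x - 6)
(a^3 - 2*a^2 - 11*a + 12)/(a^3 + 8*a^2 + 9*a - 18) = (a - 4)/(a + 6)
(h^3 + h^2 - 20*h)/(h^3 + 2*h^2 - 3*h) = (h^2 + h - 20)/(h^2 + 2*h - 3)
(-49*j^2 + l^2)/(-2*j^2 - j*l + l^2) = (49*j^2 - l^2)/(2*j^2 + j*l - l^2)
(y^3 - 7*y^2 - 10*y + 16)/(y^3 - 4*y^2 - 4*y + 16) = (y^2 - 9*y + 8)/(y^2 - 6*y + 8)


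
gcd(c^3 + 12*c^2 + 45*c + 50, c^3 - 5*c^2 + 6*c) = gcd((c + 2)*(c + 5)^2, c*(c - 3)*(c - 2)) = 1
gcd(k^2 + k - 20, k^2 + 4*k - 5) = k + 5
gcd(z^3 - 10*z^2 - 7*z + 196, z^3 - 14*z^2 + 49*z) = z^2 - 14*z + 49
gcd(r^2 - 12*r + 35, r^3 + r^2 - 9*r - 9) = 1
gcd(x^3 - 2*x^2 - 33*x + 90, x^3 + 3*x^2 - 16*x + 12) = x + 6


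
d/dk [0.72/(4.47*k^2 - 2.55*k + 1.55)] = (1.836 - 6.4368*k)/(4.47*k^2 - 2.55*k + 1.55)^2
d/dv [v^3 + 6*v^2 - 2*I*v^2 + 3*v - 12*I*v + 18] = 3*v^2 + 4*v*(3 - I) + 3 - 12*I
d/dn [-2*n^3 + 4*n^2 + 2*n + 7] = -6*n^2 + 8*n + 2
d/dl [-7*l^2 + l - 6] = 1 - 14*l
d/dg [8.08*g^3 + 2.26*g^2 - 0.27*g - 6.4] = 24.24*g^2 + 4.52*g - 0.27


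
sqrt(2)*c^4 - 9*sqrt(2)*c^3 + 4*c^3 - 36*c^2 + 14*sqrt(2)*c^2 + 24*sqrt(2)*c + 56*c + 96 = (c - 6)*(c - 4)*(c + 2*sqrt(2))*(sqrt(2)*c + sqrt(2))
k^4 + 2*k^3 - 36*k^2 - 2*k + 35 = (k - 5)*(k - 1)*(k + 1)*(k + 7)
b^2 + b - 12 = (b - 3)*(b + 4)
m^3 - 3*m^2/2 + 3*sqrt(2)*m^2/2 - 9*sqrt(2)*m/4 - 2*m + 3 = (m - 3/2)*(m - sqrt(2)/2)*(m + 2*sqrt(2))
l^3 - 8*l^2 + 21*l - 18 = (l - 3)^2*(l - 2)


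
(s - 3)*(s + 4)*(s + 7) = s^3 + 8*s^2 - 5*s - 84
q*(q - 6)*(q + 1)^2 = q^4 - 4*q^3 - 11*q^2 - 6*q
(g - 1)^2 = g^2 - 2*g + 1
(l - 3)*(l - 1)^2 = l^3 - 5*l^2 + 7*l - 3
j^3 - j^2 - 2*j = j*(j - 2)*(j + 1)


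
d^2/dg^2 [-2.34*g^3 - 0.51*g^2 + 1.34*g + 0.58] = -14.04*g - 1.02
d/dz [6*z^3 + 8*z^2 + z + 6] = 18*z^2 + 16*z + 1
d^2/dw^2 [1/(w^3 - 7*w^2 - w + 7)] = 2*((7 - 3*w)*(w^3 - 7*w^2 - w + 7) + (-3*w^2 + 14*w + 1)^2)/(w^3 - 7*w^2 - w + 7)^3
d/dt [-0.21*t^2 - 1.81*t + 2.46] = -0.42*t - 1.81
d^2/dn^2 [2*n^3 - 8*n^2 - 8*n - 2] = 12*n - 16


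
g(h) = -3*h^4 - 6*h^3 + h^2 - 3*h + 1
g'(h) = -12*h^3 - 18*h^2 + 2*h - 3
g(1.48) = -35.09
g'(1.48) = -78.37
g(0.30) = 0.00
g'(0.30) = -4.34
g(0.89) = -6.99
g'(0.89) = -23.94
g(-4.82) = -908.66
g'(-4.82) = 912.94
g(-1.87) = 12.66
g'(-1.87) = 8.79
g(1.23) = -19.21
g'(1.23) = -50.10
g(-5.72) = -2037.71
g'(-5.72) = 1642.42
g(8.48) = -19124.65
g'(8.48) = -8598.03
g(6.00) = -5165.00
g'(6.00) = -3231.00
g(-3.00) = -62.00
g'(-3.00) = 153.00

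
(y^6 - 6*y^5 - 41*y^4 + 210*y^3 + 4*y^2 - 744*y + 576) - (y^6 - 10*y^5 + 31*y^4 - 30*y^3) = 4*y^5 - 72*y^4 + 240*y^3 + 4*y^2 - 744*y + 576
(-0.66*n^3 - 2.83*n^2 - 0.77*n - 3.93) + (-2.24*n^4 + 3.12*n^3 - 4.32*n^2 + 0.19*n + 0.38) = -2.24*n^4 + 2.46*n^3 - 7.15*n^2 - 0.58*n - 3.55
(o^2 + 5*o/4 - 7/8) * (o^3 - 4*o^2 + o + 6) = o^5 - 11*o^4/4 - 39*o^3/8 + 43*o^2/4 + 53*o/8 - 21/4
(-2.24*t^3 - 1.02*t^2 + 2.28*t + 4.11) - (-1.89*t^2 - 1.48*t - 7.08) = -2.24*t^3 + 0.87*t^2 + 3.76*t + 11.19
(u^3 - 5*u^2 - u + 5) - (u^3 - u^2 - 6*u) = -4*u^2 + 5*u + 5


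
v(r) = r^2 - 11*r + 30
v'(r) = 2*r - 11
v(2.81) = 6.99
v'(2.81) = -5.38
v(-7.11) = 158.76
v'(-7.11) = -25.22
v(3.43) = 4.03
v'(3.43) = -4.14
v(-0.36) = 34.09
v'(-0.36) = -11.72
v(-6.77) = 150.30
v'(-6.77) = -24.54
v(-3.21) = 75.61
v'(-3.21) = -17.42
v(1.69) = 14.27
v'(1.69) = -7.62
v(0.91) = 20.82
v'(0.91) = -9.18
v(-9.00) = 210.00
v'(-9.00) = -29.00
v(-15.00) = 420.00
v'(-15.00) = -41.00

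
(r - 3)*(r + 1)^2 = r^3 - r^2 - 5*r - 3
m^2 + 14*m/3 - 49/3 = (m - 7/3)*(m + 7)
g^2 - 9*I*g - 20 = (g - 5*I)*(g - 4*I)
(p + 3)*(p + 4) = p^2 + 7*p + 12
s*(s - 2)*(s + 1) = s^3 - s^2 - 2*s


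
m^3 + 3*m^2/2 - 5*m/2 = m*(m - 1)*(m + 5/2)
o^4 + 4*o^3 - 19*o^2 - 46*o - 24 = (o - 4)*(o + 1)^2*(o + 6)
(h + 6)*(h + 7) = h^2 + 13*h + 42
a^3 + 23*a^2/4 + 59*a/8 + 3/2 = (a + 1/4)*(a + 3/2)*(a + 4)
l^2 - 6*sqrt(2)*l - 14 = (l - 7*sqrt(2))*(l + sqrt(2))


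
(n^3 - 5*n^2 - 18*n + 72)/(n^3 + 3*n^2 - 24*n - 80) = (n^2 - 9*n + 18)/(n^2 - n - 20)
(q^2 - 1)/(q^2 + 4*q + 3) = (q - 1)/(q + 3)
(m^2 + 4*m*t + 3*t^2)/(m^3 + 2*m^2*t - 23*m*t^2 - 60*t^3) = (-m - t)/(-m^2 + m*t + 20*t^2)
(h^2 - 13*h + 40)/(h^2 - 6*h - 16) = (h - 5)/(h + 2)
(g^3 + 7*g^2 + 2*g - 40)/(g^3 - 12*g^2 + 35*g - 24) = (g^3 + 7*g^2 + 2*g - 40)/(g^3 - 12*g^2 + 35*g - 24)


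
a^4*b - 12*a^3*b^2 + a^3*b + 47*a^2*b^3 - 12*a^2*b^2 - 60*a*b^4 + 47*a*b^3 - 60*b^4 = (a - 5*b)*(a - 4*b)*(a - 3*b)*(a*b + b)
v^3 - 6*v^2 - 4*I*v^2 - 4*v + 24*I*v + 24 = (v - 6)*(v - 2*I)^2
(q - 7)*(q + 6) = q^2 - q - 42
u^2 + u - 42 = (u - 6)*(u + 7)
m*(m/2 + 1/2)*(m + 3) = m^3/2 + 2*m^2 + 3*m/2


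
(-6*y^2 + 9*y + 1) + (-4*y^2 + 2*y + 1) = -10*y^2 + 11*y + 2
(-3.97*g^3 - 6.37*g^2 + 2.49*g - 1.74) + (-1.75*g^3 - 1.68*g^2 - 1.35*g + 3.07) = -5.72*g^3 - 8.05*g^2 + 1.14*g + 1.33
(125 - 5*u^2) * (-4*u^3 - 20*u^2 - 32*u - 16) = 20*u^5 + 100*u^4 - 340*u^3 - 2420*u^2 - 4000*u - 2000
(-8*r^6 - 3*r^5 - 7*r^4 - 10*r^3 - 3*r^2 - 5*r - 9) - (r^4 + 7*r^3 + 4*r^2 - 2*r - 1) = -8*r^6 - 3*r^5 - 8*r^4 - 17*r^3 - 7*r^2 - 3*r - 8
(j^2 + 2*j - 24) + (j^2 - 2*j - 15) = 2*j^2 - 39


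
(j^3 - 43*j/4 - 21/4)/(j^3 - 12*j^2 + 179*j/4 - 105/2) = (2*j^2 + 7*j + 3)/(2*j^2 - 17*j + 30)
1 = 1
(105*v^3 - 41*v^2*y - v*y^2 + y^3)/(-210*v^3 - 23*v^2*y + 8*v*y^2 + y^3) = (-3*v + y)/(6*v + y)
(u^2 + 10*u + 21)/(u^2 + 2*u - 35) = (u + 3)/(u - 5)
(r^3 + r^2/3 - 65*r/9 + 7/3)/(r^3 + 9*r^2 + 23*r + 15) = (9*r^2 - 24*r + 7)/(9*(r^2 + 6*r + 5))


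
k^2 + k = k*(k + 1)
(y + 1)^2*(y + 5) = y^3 + 7*y^2 + 11*y + 5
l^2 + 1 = (l - I)*(l + I)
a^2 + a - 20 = (a - 4)*(a + 5)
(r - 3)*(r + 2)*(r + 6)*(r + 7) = r^4 + 12*r^3 + 23*r^2 - 120*r - 252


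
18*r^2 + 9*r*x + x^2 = (3*r + x)*(6*r + x)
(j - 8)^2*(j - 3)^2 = j^4 - 22*j^3 + 169*j^2 - 528*j + 576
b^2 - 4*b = b*(b - 4)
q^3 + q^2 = q^2*(q + 1)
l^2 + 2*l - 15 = (l - 3)*(l + 5)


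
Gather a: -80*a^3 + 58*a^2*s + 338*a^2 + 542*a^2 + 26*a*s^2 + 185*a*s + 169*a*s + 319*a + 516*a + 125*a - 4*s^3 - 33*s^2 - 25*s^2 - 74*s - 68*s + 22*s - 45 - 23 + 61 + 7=-80*a^3 + a^2*(58*s + 880) + a*(26*s^2 + 354*s + 960) - 4*s^3 - 58*s^2 - 120*s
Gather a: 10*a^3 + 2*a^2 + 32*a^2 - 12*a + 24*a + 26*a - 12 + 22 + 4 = 10*a^3 + 34*a^2 + 38*a + 14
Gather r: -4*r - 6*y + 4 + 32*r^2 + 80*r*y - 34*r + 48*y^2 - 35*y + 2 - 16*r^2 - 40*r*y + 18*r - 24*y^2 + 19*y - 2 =16*r^2 + r*(40*y - 20) + 24*y^2 - 22*y + 4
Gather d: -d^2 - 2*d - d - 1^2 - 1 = -d^2 - 3*d - 2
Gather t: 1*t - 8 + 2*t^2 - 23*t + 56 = 2*t^2 - 22*t + 48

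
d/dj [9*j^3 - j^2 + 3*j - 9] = 27*j^2 - 2*j + 3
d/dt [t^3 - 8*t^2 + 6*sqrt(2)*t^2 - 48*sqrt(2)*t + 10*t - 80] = 3*t^2 - 16*t + 12*sqrt(2)*t - 48*sqrt(2) + 10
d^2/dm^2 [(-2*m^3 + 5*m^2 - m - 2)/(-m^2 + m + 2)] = 4/(m^3 + 3*m^2 + 3*m + 1)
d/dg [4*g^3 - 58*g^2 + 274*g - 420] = 12*g^2 - 116*g + 274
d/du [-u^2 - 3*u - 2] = -2*u - 3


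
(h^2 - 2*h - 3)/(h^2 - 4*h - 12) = (-h^2 + 2*h + 3)/(-h^2 + 4*h + 12)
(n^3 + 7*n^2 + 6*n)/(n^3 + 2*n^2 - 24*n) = (n + 1)/(n - 4)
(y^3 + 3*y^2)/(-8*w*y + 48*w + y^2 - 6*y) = y^2*(y + 3)/(-8*w*y + 48*w + y^2 - 6*y)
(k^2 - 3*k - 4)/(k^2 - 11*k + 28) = (k + 1)/(k - 7)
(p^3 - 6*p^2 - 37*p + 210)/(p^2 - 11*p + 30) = (p^2 - p - 42)/(p - 6)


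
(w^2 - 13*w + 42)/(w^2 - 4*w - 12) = (w - 7)/(w + 2)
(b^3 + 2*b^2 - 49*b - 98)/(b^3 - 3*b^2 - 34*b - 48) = (b^2 - 49)/(b^2 - 5*b - 24)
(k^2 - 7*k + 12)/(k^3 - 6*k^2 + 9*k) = (k - 4)/(k*(k - 3))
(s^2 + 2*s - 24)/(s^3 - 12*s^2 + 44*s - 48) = (s + 6)/(s^2 - 8*s + 12)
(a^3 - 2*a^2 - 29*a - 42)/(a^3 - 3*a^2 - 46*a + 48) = (a^3 - 2*a^2 - 29*a - 42)/(a^3 - 3*a^2 - 46*a + 48)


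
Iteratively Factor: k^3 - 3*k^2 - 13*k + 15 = (k - 5)*(k^2 + 2*k - 3) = (k - 5)*(k - 1)*(k + 3)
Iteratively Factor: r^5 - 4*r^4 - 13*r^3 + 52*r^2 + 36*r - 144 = (r + 3)*(r^4 - 7*r^3 + 8*r^2 + 28*r - 48) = (r - 3)*(r + 3)*(r^3 - 4*r^2 - 4*r + 16) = (r - 3)*(r - 2)*(r + 3)*(r^2 - 2*r - 8) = (r - 3)*(r - 2)*(r + 2)*(r + 3)*(r - 4)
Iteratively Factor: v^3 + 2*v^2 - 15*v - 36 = (v + 3)*(v^2 - v - 12) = (v - 4)*(v + 3)*(v + 3)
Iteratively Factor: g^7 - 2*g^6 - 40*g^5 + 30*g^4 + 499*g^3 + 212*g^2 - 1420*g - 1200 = (g + 4)*(g^6 - 6*g^5 - 16*g^4 + 94*g^3 + 123*g^2 - 280*g - 300) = (g + 1)*(g + 4)*(g^5 - 7*g^4 - 9*g^3 + 103*g^2 + 20*g - 300) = (g + 1)*(g + 2)*(g + 4)*(g^4 - 9*g^3 + 9*g^2 + 85*g - 150) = (g - 2)*(g + 1)*(g + 2)*(g + 4)*(g^3 - 7*g^2 - 5*g + 75) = (g - 5)*(g - 2)*(g + 1)*(g + 2)*(g + 4)*(g^2 - 2*g - 15) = (g - 5)*(g - 2)*(g + 1)*(g + 2)*(g + 3)*(g + 4)*(g - 5)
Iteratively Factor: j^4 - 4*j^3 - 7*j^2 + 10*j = (j + 2)*(j^3 - 6*j^2 + 5*j) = (j - 5)*(j + 2)*(j^2 - j) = (j - 5)*(j - 1)*(j + 2)*(j)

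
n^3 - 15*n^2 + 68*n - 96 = (n - 8)*(n - 4)*(n - 3)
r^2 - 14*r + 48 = (r - 8)*(r - 6)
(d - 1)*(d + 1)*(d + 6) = d^3 + 6*d^2 - d - 6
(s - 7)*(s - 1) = s^2 - 8*s + 7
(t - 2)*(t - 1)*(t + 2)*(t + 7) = t^4 + 6*t^3 - 11*t^2 - 24*t + 28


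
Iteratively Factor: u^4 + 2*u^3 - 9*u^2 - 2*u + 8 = (u + 4)*(u^3 - 2*u^2 - u + 2) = (u + 1)*(u + 4)*(u^2 - 3*u + 2) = (u - 1)*(u + 1)*(u + 4)*(u - 2)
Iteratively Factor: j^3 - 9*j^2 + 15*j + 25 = (j + 1)*(j^2 - 10*j + 25) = (j - 5)*(j + 1)*(j - 5)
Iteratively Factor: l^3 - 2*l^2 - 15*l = (l)*(l^2 - 2*l - 15) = l*(l - 5)*(l + 3)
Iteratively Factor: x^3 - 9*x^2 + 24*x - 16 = (x - 1)*(x^2 - 8*x + 16) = (x - 4)*(x - 1)*(x - 4)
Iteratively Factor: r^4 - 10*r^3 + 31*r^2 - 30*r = (r - 2)*(r^3 - 8*r^2 + 15*r) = r*(r - 2)*(r^2 - 8*r + 15) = r*(r - 5)*(r - 2)*(r - 3)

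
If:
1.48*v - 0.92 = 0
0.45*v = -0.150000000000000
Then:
No Solution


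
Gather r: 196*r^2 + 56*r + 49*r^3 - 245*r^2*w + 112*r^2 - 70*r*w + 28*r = 49*r^3 + r^2*(308 - 245*w) + r*(84 - 70*w)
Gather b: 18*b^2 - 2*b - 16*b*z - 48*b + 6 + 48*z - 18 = 18*b^2 + b*(-16*z - 50) + 48*z - 12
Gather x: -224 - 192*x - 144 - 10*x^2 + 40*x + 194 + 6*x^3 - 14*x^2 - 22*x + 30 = 6*x^3 - 24*x^2 - 174*x - 144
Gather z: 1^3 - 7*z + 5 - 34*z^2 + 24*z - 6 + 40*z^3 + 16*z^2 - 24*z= 40*z^3 - 18*z^2 - 7*z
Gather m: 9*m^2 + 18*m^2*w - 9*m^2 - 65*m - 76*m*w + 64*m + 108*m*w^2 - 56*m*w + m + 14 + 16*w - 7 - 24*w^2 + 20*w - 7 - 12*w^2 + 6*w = 18*m^2*w + m*(108*w^2 - 132*w) - 36*w^2 + 42*w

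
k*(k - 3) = k^2 - 3*k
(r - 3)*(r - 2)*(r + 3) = r^3 - 2*r^2 - 9*r + 18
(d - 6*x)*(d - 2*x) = d^2 - 8*d*x + 12*x^2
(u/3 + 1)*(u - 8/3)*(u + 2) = u^3/3 + 7*u^2/9 - 22*u/9 - 16/3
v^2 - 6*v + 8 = (v - 4)*(v - 2)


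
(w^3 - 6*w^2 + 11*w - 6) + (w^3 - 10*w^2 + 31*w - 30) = 2*w^3 - 16*w^2 + 42*w - 36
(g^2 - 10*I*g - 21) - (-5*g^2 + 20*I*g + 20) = 6*g^2 - 30*I*g - 41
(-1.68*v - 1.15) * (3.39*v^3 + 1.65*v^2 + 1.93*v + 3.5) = -5.6952*v^4 - 6.6705*v^3 - 5.1399*v^2 - 8.0995*v - 4.025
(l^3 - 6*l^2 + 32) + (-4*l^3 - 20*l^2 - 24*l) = -3*l^3 - 26*l^2 - 24*l + 32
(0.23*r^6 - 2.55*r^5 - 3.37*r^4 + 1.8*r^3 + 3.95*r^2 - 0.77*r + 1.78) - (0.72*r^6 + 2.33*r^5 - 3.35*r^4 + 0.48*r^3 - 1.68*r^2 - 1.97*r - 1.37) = -0.49*r^6 - 4.88*r^5 - 0.02*r^4 + 1.32*r^3 + 5.63*r^2 + 1.2*r + 3.15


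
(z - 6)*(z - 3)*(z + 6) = z^3 - 3*z^2 - 36*z + 108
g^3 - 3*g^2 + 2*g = g*(g - 2)*(g - 1)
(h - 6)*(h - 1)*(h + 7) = h^3 - 43*h + 42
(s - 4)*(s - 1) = s^2 - 5*s + 4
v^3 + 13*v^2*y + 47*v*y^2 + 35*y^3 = (v + y)*(v + 5*y)*(v + 7*y)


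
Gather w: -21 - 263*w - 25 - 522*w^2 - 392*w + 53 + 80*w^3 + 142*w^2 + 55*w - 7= 80*w^3 - 380*w^2 - 600*w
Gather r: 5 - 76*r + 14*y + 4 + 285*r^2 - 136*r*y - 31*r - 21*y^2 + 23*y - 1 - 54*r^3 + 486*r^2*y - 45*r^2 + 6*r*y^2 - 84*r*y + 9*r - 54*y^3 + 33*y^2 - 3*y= -54*r^3 + r^2*(486*y + 240) + r*(6*y^2 - 220*y - 98) - 54*y^3 + 12*y^2 + 34*y + 8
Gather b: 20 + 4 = 24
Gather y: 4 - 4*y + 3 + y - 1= 6 - 3*y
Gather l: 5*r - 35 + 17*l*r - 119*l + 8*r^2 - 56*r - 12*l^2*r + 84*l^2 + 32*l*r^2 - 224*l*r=l^2*(84 - 12*r) + l*(32*r^2 - 207*r - 119) + 8*r^2 - 51*r - 35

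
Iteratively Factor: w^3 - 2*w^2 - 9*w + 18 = (w - 3)*(w^2 + w - 6) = (w - 3)*(w - 2)*(w + 3)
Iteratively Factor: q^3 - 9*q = (q + 3)*(q^2 - 3*q) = (q - 3)*(q + 3)*(q)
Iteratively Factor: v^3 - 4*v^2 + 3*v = (v - 3)*(v^2 - v) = v*(v - 3)*(v - 1)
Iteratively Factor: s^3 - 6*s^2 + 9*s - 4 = (s - 1)*(s^2 - 5*s + 4) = (s - 1)^2*(s - 4)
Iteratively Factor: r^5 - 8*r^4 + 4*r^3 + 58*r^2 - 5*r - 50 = (r - 5)*(r^4 - 3*r^3 - 11*r^2 + 3*r + 10) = (r - 5)^2*(r^3 + 2*r^2 - r - 2) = (r - 5)^2*(r + 1)*(r^2 + r - 2) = (r - 5)^2*(r + 1)*(r + 2)*(r - 1)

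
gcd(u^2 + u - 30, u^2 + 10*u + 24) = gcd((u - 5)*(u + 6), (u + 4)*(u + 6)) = u + 6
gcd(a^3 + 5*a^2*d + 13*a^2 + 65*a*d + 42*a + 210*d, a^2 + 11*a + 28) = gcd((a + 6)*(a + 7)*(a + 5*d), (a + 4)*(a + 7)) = a + 7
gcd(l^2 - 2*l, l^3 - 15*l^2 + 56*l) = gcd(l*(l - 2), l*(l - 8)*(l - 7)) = l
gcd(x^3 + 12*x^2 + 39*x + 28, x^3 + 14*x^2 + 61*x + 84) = x^2 + 11*x + 28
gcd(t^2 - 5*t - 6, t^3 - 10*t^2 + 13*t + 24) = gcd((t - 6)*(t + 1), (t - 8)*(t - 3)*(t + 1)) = t + 1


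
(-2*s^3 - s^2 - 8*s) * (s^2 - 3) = -2*s^5 - s^4 - 2*s^3 + 3*s^2 + 24*s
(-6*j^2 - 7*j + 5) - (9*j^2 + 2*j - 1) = -15*j^2 - 9*j + 6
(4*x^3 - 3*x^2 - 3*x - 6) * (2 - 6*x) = -24*x^4 + 26*x^3 + 12*x^2 + 30*x - 12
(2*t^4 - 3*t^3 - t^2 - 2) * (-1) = -2*t^4 + 3*t^3 + t^2 + 2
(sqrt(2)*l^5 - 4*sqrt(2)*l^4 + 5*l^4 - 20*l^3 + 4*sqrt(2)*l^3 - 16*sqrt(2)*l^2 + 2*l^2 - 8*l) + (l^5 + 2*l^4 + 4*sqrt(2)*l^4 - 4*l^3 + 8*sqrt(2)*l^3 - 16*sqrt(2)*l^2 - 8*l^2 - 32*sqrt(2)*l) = l^5 + sqrt(2)*l^5 + 7*l^4 - 24*l^3 + 12*sqrt(2)*l^3 - 32*sqrt(2)*l^2 - 6*l^2 - 32*sqrt(2)*l - 8*l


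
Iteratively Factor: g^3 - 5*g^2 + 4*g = (g - 4)*(g^2 - g) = (g - 4)*(g - 1)*(g)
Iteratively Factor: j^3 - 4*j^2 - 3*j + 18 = (j + 2)*(j^2 - 6*j + 9) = (j - 3)*(j + 2)*(j - 3)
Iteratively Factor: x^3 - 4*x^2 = (x)*(x^2 - 4*x) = x^2*(x - 4)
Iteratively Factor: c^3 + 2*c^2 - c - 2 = (c + 1)*(c^2 + c - 2) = (c + 1)*(c + 2)*(c - 1)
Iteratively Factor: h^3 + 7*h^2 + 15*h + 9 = (h + 1)*(h^2 + 6*h + 9) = (h + 1)*(h + 3)*(h + 3)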